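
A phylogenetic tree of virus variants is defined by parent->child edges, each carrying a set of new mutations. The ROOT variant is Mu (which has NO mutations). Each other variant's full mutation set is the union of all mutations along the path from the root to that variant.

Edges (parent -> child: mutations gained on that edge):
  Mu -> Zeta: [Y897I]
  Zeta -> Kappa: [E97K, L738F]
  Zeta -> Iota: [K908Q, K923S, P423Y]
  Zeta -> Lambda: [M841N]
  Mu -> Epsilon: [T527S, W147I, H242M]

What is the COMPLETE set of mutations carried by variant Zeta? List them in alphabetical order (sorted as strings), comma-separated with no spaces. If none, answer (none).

Answer: Y897I

Derivation:
At Mu: gained [] -> total []
At Zeta: gained ['Y897I'] -> total ['Y897I']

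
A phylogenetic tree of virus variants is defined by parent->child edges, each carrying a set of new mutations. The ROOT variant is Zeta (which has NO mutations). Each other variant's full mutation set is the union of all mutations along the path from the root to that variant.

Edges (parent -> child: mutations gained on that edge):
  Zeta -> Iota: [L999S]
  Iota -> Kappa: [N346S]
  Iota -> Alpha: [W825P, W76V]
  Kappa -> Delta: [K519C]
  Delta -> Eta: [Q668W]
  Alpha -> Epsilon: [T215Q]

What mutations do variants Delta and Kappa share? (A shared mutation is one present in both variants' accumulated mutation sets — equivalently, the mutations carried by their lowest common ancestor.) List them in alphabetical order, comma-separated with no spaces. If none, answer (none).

Answer: L999S,N346S

Derivation:
Accumulating mutations along path to Delta:
  At Zeta: gained [] -> total []
  At Iota: gained ['L999S'] -> total ['L999S']
  At Kappa: gained ['N346S'] -> total ['L999S', 'N346S']
  At Delta: gained ['K519C'] -> total ['K519C', 'L999S', 'N346S']
Mutations(Delta) = ['K519C', 'L999S', 'N346S']
Accumulating mutations along path to Kappa:
  At Zeta: gained [] -> total []
  At Iota: gained ['L999S'] -> total ['L999S']
  At Kappa: gained ['N346S'] -> total ['L999S', 'N346S']
Mutations(Kappa) = ['L999S', 'N346S']
Intersection: ['K519C', 'L999S', 'N346S'] ∩ ['L999S', 'N346S'] = ['L999S', 'N346S']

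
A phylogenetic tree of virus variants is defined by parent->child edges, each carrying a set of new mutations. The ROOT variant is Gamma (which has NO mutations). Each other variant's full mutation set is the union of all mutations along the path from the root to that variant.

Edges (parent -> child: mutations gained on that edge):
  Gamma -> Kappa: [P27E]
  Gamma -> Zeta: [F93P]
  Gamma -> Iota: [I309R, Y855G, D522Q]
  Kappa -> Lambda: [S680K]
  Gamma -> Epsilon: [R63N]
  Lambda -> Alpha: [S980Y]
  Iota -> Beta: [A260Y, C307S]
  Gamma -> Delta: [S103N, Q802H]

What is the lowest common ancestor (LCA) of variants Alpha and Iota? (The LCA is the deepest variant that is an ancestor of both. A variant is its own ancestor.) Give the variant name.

Answer: Gamma

Derivation:
Path from root to Alpha: Gamma -> Kappa -> Lambda -> Alpha
  ancestors of Alpha: {Gamma, Kappa, Lambda, Alpha}
Path from root to Iota: Gamma -> Iota
  ancestors of Iota: {Gamma, Iota}
Common ancestors: {Gamma}
Walk up from Iota: Iota (not in ancestors of Alpha), Gamma (in ancestors of Alpha)
Deepest common ancestor (LCA) = Gamma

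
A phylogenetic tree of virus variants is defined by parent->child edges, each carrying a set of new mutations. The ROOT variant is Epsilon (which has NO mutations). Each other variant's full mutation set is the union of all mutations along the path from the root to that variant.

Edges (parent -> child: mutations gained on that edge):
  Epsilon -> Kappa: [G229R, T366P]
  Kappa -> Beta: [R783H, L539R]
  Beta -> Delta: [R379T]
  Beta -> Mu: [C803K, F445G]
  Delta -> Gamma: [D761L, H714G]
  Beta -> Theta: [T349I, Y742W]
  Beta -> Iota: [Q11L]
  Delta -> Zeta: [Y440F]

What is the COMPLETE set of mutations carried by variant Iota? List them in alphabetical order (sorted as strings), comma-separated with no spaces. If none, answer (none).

Answer: G229R,L539R,Q11L,R783H,T366P

Derivation:
At Epsilon: gained [] -> total []
At Kappa: gained ['G229R', 'T366P'] -> total ['G229R', 'T366P']
At Beta: gained ['R783H', 'L539R'] -> total ['G229R', 'L539R', 'R783H', 'T366P']
At Iota: gained ['Q11L'] -> total ['G229R', 'L539R', 'Q11L', 'R783H', 'T366P']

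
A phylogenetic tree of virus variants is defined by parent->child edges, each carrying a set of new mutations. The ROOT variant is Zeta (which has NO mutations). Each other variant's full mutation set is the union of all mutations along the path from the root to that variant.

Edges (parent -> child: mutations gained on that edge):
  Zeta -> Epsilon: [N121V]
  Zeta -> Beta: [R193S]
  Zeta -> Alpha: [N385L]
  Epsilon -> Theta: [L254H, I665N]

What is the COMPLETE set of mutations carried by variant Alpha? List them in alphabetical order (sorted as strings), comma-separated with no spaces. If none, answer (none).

Answer: N385L

Derivation:
At Zeta: gained [] -> total []
At Alpha: gained ['N385L'] -> total ['N385L']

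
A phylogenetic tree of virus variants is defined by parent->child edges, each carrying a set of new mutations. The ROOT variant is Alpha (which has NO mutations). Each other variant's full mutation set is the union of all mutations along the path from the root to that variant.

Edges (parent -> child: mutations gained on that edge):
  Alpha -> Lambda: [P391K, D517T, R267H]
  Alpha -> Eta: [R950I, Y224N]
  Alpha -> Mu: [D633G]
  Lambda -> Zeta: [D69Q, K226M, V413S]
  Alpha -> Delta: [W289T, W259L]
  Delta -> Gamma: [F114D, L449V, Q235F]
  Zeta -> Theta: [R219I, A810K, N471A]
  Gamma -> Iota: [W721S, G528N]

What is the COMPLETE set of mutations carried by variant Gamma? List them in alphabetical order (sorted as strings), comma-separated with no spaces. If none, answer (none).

Answer: F114D,L449V,Q235F,W259L,W289T

Derivation:
At Alpha: gained [] -> total []
At Delta: gained ['W289T', 'W259L'] -> total ['W259L', 'W289T']
At Gamma: gained ['F114D', 'L449V', 'Q235F'] -> total ['F114D', 'L449V', 'Q235F', 'W259L', 'W289T']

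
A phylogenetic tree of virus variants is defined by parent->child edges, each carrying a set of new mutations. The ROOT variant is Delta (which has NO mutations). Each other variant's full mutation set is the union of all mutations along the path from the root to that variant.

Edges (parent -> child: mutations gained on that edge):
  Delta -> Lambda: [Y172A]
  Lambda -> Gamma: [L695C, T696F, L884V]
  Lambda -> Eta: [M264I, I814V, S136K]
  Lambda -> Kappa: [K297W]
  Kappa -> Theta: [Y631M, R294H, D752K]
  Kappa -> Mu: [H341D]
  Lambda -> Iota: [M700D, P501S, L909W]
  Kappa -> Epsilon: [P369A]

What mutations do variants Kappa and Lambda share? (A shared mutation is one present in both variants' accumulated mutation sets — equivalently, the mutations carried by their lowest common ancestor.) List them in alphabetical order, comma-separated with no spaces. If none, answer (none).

Answer: Y172A

Derivation:
Accumulating mutations along path to Kappa:
  At Delta: gained [] -> total []
  At Lambda: gained ['Y172A'] -> total ['Y172A']
  At Kappa: gained ['K297W'] -> total ['K297W', 'Y172A']
Mutations(Kappa) = ['K297W', 'Y172A']
Accumulating mutations along path to Lambda:
  At Delta: gained [] -> total []
  At Lambda: gained ['Y172A'] -> total ['Y172A']
Mutations(Lambda) = ['Y172A']
Intersection: ['K297W', 'Y172A'] ∩ ['Y172A'] = ['Y172A']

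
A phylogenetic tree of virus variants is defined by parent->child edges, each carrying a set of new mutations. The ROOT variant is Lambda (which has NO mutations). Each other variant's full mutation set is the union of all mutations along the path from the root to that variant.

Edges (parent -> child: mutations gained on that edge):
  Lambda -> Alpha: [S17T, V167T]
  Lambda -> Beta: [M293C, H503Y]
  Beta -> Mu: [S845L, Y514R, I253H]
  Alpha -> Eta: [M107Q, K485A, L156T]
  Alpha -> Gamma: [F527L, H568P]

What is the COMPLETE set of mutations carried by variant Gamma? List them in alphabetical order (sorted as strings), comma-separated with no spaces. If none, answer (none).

Answer: F527L,H568P,S17T,V167T

Derivation:
At Lambda: gained [] -> total []
At Alpha: gained ['S17T', 'V167T'] -> total ['S17T', 'V167T']
At Gamma: gained ['F527L', 'H568P'] -> total ['F527L', 'H568P', 'S17T', 'V167T']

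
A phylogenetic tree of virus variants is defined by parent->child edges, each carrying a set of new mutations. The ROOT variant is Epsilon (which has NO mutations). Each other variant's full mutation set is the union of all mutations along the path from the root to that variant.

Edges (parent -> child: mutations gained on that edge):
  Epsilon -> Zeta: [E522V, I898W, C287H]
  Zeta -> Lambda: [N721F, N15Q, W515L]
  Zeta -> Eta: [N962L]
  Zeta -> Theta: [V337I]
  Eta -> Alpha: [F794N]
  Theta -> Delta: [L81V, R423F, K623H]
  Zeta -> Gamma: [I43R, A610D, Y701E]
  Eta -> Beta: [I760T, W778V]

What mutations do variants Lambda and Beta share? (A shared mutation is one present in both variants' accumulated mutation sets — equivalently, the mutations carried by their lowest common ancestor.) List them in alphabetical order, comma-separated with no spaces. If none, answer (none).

Answer: C287H,E522V,I898W

Derivation:
Accumulating mutations along path to Lambda:
  At Epsilon: gained [] -> total []
  At Zeta: gained ['E522V', 'I898W', 'C287H'] -> total ['C287H', 'E522V', 'I898W']
  At Lambda: gained ['N721F', 'N15Q', 'W515L'] -> total ['C287H', 'E522V', 'I898W', 'N15Q', 'N721F', 'W515L']
Mutations(Lambda) = ['C287H', 'E522V', 'I898W', 'N15Q', 'N721F', 'W515L']
Accumulating mutations along path to Beta:
  At Epsilon: gained [] -> total []
  At Zeta: gained ['E522V', 'I898W', 'C287H'] -> total ['C287H', 'E522V', 'I898W']
  At Eta: gained ['N962L'] -> total ['C287H', 'E522V', 'I898W', 'N962L']
  At Beta: gained ['I760T', 'W778V'] -> total ['C287H', 'E522V', 'I760T', 'I898W', 'N962L', 'W778V']
Mutations(Beta) = ['C287H', 'E522V', 'I760T', 'I898W', 'N962L', 'W778V']
Intersection: ['C287H', 'E522V', 'I898W', 'N15Q', 'N721F', 'W515L'] ∩ ['C287H', 'E522V', 'I760T', 'I898W', 'N962L', 'W778V'] = ['C287H', 'E522V', 'I898W']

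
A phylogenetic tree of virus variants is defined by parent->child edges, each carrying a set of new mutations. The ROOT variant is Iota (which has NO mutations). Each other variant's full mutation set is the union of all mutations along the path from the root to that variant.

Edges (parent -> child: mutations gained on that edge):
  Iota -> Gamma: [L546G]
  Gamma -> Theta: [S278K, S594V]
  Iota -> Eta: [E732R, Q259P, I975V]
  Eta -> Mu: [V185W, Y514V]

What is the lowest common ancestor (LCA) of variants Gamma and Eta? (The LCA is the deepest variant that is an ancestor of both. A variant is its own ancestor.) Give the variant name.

Answer: Iota

Derivation:
Path from root to Gamma: Iota -> Gamma
  ancestors of Gamma: {Iota, Gamma}
Path from root to Eta: Iota -> Eta
  ancestors of Eta: {Iota, Eta}
Common ancestors: {Iota}
Walk up from Eta: Eta (not in ancestors of Gamma), Iota (in ancestors of Gamma)
Deepest common ancestor (LCA) = Iota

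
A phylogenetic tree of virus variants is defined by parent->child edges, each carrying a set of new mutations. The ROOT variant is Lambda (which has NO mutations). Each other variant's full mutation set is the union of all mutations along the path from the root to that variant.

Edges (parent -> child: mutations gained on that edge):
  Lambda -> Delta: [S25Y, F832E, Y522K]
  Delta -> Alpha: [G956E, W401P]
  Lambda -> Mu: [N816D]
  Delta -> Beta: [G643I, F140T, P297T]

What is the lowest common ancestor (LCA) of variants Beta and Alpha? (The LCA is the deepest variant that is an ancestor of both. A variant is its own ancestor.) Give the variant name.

Answer: Delta

Derivation:
Path from root to Beta: Lambda -> Delta -> Beta
  ancestors of Beta: {Lambda, Delta, Beta}
Path from root to Alpha: Lambda -> Delta -> Alpha
  ancestors of Alpha: {Lambda, Delta, Alpha}
Common ancestors: {Lambda, Delta}
Walk up from Alpha: Alpha (not in ancestors of Beta), Delta (in ancestors of Beta), Lambda (in ancestors of Beta)
Deepest common ancestor (LCA) = Delta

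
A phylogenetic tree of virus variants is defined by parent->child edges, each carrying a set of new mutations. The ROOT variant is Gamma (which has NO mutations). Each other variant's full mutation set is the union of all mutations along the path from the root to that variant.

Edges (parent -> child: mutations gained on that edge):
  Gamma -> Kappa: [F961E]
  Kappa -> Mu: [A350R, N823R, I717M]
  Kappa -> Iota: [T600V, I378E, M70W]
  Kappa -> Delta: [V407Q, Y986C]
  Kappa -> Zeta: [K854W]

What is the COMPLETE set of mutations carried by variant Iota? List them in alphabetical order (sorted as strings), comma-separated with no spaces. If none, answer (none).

Answer: F961E,I378E,M70W,T600V

Derivation:
At Gamma: gained [] -> total []
At Kappa: gained ['F961E'] -> total ['F961E']
At Iota: gained ['T600V', 'I378E', 'M70W'] -> total ['F961E', 'I378E', 'M70W', 'T600V']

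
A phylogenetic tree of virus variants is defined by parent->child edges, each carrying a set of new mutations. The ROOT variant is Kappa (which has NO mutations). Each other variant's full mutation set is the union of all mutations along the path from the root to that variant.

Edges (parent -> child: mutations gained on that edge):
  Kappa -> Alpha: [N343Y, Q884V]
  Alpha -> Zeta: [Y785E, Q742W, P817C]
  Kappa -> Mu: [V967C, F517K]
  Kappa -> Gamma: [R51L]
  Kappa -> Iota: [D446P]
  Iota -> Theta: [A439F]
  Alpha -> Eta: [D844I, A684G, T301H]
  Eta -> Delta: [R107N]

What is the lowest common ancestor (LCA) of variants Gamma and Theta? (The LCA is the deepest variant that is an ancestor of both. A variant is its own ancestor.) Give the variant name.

Path from root to Gamma: Kappa -> Gamma
  ancestors of Gamma: {Kappa, Gamma}
Path from root to Theta: Kappa -> Iota -> Theta
  ancestors of Theta: {Kappa, Iota, Theta}
Common ancestors: {Kappa}
Walk up from Theta: Theta (not in ancestors of Gamma), Iota (not in ancestors of Gamma), Kappa (in ancestors of Gamma)
Deepest common ancestor (LCA) = Kappa

Answer: Kappa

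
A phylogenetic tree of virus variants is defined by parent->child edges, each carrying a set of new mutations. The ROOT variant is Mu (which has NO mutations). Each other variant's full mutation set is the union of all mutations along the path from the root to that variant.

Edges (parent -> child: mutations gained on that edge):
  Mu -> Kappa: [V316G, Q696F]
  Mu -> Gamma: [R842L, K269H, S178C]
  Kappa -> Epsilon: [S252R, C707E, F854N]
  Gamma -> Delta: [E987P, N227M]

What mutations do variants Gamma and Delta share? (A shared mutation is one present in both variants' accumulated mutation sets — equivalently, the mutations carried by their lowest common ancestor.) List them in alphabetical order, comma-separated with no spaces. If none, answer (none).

Answer: K269H,R842L,S178C

Derivation:
Accumulating mutations along path to Gamma:
  At Mu: gained [] -> total []
  At Gamma: gained ['R842L', 'K269H', 'S178C'] -> total ['K269H', 'R842L', 'S178C']
Mutations(Gamma) = ['K269H', 'R842L', 'S178C']
Accumulating mutations along path to Delta:
  At Mu: gained [] -> total []
  At Gamma: gained ['R842L', 'K269H', 'S178C'] -> total ['K269H', 'R842L', 'S178C']
  At Delta: gained ['E987P', 'N227M'] -> total ['E987P', 'K269H', 'N227M', 'R842L', 'S178C']
Mutations(Delta) = ['E987P', 'K269H', 'N227M', 'R842L', 'S178C']
Intersection: ['K269H', 'R842L', 'S178C'] ∩ ['E987P', 'K269H', 'N227M', 'R842L', 'S178C'] = ['K269H', 'R842L', 'S178C']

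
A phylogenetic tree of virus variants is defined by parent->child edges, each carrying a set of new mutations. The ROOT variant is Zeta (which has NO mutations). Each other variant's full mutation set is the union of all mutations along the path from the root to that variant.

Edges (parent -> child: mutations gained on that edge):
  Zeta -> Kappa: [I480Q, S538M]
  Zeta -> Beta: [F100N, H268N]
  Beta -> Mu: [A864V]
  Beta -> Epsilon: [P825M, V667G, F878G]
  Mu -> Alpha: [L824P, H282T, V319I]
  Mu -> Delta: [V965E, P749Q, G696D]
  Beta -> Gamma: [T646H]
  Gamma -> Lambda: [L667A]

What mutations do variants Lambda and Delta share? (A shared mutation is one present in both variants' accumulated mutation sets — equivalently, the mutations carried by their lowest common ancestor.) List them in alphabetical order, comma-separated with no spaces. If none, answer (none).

Answer: F100N,H268N

Derivation:
Accumulating mutations along path to Lambda:
  At Zeta: gained [] -> total []
  At Beta: gained ['F100N', 'H268N'] -> total ['F100N', 'H268N']
  At Gamma: gained ['T646H'] -> total ['F100N', 'H268N', 'T646H']
  At Lambda: gained ['L667A'] -> total ['F100N', 'H268N', 'L667A', 'T646H']
Mutations(Lambda) = ['F100N', 'H268N', 'L667A', 'T646H']
Accumulating mutations along path to Delta:
  At Zeta: gained [] -> total []
  At Beta: gained ['F100N', 'H268N'] -> total ['F100N', 'H268N']
  At Mu: gained ['A864V'] -> total ['A864V', 'F100N', 'H268N']
  At Delta: gained ['V965E', 'P749Q', 'G696D'] -> total ['A864V', 'F100N', 'G696D', 'H268N', 'P749Q', 'V965E']
Mutations(Delta) = ['A864V', 'F100N', 'G696D', 'H268N', 'P749Q', 'V965E']
Intersection: ['F100N', 'H268N', 'L667A', 'T646H'] ∩ ['A864V', 'F100N', 'G696D', 'H268N', 'P749Q', 'V965E'] = ['F100N', 'H268N']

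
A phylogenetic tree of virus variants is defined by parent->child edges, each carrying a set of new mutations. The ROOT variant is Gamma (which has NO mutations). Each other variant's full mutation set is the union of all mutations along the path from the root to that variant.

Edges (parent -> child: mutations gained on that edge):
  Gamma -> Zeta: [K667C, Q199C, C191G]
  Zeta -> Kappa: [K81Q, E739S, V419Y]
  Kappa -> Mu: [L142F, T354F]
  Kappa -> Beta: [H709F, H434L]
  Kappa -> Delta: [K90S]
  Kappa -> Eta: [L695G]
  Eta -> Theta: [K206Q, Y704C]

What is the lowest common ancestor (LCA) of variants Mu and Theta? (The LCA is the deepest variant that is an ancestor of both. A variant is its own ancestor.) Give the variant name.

Path from root to Mu: Gamma -> Zeta -> Kappa -> Mu
  ancestors of Mu: {Gamma, Zeta, Kappa, Mu}
Path from root to Theta: Gamma -> Zeta -> Kappa -> Eta -> Theta
  ancestors of Theta: {Gamma, Zeta, Kappa, Eta, Theta}
Common ancestors: {Gamma, Zeta, Kappa}
Walk up from Theta: Theta (not in ancestors of Mu), Eta (not in ancestors of Mu), Kappa (in ancestors of Mu), Zeta (in ancestors of Mu), Gamma (in ancestors of Mu)
Deepest common ancestor (LCA) = Kappa

Answer: Kappa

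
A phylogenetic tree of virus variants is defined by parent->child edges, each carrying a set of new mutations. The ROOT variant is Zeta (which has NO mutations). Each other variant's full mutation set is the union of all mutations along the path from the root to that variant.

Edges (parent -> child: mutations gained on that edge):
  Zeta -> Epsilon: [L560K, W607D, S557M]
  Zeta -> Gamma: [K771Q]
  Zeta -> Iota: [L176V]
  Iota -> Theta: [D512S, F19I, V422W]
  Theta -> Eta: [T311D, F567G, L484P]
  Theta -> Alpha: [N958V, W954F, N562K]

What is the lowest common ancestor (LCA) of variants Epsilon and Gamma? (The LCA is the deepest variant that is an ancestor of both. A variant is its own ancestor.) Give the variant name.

Path from root to Epsilon: Zeta -> Epsilon
  ancestors of Epsilon: {Zeta, Epsilon}
Path from root to Gamma: Zeta -> Gamma
  ancestors of Gamma: {Zeta, Gamma}
Common ancestors: {Zeta}
Walk up from Gamma: Gamma (not in ancestors of Epsilon), Zeta (in ancestors of Epsilon)
Deepest common ancestor (LCA) = Zeta

Answer: Zeta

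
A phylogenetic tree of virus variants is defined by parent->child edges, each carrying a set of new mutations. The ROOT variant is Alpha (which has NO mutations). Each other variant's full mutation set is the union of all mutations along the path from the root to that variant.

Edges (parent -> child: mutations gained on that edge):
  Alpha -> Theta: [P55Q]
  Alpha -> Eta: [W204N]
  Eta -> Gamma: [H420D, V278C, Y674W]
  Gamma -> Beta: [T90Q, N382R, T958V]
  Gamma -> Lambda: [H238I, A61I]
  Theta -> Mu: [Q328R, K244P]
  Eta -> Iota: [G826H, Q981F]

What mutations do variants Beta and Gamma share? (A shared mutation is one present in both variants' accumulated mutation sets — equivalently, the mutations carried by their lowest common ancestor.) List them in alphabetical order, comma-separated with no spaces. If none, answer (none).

Answer: H420D,V278C,W204N,Y674W

Derivation:
Accumulating mutations along path to Beta:
  At Alpha: gained [] -> total []
  At Eta: gained ['W204N'] -> total ['W204N']
  At Gamma: gained ['H420D', 'V278C', 'Y674W'] -> total ['H420D', 'V278C', 'W204N', 'Y674W']
  At Beta: gained ['T90Q', 'N382R', 'T958V'] -> total ['H420D', 'N382R', 'T90Q', 'T958V', 'V278C', 'W204N', 'Y674W']
Mutations(Beta) = ['H420D', 'N382R', 'T90Q', 'T958V', 'V278C', 'W204N', 'Y674W']
Accumulating mutations along path to Gamma:
  At Alpha: gained [] -> total []
  At Eta: gained ['W204N'] -> total ['W204N']
  At Gamma: gained ['H420D', 'V278C', 'Y674W'] -> total ['H420D', 'V278C', 'W204N', 'Y674W']
Mutations(Gamma) = ['H420D', 'V278C', 'W204N', 'Y674W']
Intersection: ['H420D', 'N382R', 'T90Q', 'T958V', 'V278C', 'W204N', 'Y674W'] ∩ ['H420D', 'V278C', 'W204N', 'Y674W'] = ['H420D', 'V278C', 'W204N', 'Y674W']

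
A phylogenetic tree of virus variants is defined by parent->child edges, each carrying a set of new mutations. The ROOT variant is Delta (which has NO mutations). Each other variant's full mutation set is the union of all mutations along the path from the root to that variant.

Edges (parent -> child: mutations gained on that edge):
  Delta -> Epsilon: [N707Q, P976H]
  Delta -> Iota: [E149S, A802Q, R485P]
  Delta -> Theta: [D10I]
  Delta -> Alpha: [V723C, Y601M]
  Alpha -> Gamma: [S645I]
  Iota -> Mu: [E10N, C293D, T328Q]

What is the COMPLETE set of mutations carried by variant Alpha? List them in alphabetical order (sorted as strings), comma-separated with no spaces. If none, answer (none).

Answer: V723C,Y601M

Derivation:
At Delta: gained [] -> total []
At Alpha: gained ['V723C', 'Y601M'] -> total ['V723C', 'Y601M']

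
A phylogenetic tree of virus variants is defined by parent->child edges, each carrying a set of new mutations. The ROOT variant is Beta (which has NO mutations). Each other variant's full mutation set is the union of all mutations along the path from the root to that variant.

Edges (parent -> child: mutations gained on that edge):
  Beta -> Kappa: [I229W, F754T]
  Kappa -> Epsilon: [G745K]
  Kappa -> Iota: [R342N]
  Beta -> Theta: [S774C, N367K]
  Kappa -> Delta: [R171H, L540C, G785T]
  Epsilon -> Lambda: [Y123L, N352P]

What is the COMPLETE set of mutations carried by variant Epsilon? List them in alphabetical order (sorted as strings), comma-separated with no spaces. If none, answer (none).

At Beta: gained [] -> total []
At Kappa: gained ['I229W', 'F754T'] -> total ['F754T', 'I229W']
At Epsilon: gained ['G745K'] -> total ['F754T', 'G745K', 'I229W']

Answer: F754T,G745K,I229W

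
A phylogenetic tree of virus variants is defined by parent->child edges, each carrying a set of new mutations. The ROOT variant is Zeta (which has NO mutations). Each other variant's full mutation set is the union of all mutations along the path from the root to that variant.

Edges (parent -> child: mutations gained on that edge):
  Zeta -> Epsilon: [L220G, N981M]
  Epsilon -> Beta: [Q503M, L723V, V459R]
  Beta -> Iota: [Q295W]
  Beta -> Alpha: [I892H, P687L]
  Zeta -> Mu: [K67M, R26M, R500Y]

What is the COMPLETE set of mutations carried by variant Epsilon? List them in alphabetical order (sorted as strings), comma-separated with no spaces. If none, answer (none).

At Zeta: gained [] -> total []
At Epsilon: gained ['L220G', 'N981M'] -> total ['L220G', 'N981M']

Answer: L220G,N981M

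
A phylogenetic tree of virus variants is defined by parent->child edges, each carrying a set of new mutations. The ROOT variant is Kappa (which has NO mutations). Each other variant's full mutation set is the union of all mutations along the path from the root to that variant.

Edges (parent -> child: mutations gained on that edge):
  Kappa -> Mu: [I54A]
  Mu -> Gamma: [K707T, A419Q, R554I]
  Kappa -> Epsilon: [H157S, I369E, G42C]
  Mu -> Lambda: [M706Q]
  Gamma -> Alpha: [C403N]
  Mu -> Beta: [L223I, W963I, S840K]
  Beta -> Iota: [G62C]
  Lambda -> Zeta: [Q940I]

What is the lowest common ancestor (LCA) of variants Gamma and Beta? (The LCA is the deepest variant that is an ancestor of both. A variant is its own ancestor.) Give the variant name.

Path from root to Gamma: Kappa -> Mu -> Gamma
  ancestors of Gamma: {Kappa, Mu, Gamma}
Path from root to Beta: Kappa -> Mu -> Beta
  ancestors of Beta: {Kappa, Mu, Beta}
Common ancestors: {Kappa, Mu}
Walk up from Beta: Beta (not in ancestors of Gamma), Mu (in ancestors of Gamma), Kappa (in ancestors of Gamma)
Deepest common ancestor (LCA) = Mu

Answer: Mu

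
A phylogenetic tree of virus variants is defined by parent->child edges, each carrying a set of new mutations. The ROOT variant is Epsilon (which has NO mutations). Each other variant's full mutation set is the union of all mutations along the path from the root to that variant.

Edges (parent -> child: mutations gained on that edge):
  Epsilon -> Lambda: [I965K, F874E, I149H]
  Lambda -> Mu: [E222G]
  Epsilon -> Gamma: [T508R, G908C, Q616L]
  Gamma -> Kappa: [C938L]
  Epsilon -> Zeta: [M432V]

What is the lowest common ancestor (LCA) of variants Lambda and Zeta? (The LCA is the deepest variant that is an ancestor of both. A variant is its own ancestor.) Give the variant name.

Answer: Epsilon

Derivation:
Path from root to Lambda: Epsilon -> Lambda
  ancestors of Lambda: {Epsilon, Lambda}
Path from root to Zeta: Epsilon -> Zeta
  ancestors of Zeta: {Epsilon, Zeta}
Common ancestors: {Epsilon}
Walk up from Zeta: Zeta (not in ancestors of Lambda), Epsilon (in ancestors of Lambda)
Deepest common ancestor (LCA) = Epsilon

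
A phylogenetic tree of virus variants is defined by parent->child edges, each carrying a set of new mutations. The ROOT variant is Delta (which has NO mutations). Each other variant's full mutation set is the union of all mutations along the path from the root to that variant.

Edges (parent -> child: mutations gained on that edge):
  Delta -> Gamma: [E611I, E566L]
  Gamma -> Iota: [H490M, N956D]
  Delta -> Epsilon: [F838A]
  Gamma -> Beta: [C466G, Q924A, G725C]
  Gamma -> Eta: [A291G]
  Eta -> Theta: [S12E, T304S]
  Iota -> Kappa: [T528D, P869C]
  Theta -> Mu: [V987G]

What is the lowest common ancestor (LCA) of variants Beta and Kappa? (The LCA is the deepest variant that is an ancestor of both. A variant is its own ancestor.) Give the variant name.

Path from root to Beta: Delta -> Gamma -> Beta
  ancestors of Beta: {Delta, Gamma, Beta}
Path from root to Kappa: Delta -> Gamma -> Iota -> Kappa
  ancestors of Kappa: {Delta, Gamma, Iota, Kappa}
Common ancestors: {Delta, Gamma}
Walk up from Kappa: Kappa (not in ancestors of Beta), Iota (not in ancestors of Beta), Gamma (in ancestors of Beta), Delta (in ancestors of Beta)
Deepest common ancestor (LCA) = Gamma

Answer: Gamma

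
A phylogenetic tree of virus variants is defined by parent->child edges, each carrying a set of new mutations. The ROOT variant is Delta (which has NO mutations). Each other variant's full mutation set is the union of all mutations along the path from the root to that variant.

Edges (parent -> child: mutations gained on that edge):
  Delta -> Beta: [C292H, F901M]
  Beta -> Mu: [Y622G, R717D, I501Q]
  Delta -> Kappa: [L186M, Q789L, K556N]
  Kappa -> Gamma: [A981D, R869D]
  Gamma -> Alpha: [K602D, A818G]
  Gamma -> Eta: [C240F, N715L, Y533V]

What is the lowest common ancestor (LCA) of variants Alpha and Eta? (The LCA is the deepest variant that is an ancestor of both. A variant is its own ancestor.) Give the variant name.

Answer: Gamma

Derivation:
Path from root to Alpha: Delta -> Kappa -> Gamma -> Alpha
  ancestors of Alpha: {Delta, Kappa, Gamma, Alpha}
Path from root to Eta: Delta -> Kappa -> Gamma -> Eta
  ancestors of Eta: {Delta, Kappa, Gamma, Eta}
Common ancestors: {Delta, Kappa, Gamma}
Walk up from Eta: Eta (not in ancestors of Alpha), Gamma (in ancestors of Alpha), Kappa (in ancestors of Alpha), Delta (in ancestors of Alpha)
Deepest common ancestor (LCA) = Gamma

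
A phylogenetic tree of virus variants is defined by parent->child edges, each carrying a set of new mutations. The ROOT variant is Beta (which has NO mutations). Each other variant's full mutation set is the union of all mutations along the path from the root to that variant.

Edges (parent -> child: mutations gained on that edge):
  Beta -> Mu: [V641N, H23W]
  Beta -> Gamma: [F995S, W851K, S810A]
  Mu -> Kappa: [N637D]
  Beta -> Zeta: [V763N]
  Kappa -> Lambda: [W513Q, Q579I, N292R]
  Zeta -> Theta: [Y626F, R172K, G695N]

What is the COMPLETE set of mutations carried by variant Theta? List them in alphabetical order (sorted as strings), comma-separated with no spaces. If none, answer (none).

Answer: G695N,R172K,V763N,Y626F

Derivation:
At Beta: gained [] -> total []
At Zeta: gained ['V763N'] -> total ['V763N']
At Theta: gained ['Y626F', 'R172K', 'G695N'] -> total ['G695N', 'R172K', 'V763N', 'Y626F']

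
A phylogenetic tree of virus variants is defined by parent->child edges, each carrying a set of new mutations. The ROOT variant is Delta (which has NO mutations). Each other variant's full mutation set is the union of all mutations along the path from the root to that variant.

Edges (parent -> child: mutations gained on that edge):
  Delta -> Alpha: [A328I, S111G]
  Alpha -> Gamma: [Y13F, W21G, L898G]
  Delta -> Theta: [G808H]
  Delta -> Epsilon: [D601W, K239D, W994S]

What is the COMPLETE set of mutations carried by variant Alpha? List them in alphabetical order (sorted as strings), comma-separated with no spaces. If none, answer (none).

Answer: A328I,S111G

Derivation:
At Delta: gained [] -> total []
At Alpha: gained ['A328I', 'S111G'] -> total ['A328I', 'S111G']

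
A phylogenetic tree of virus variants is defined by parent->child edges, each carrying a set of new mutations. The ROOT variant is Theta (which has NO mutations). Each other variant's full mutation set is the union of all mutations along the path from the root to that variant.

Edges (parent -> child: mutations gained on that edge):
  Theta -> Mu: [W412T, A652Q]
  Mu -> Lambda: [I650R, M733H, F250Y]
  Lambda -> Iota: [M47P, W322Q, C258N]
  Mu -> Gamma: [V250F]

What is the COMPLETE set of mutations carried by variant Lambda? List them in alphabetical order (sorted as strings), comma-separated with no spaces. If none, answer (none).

Answer: A652Q,F250Y,I650R,M733H,W412T

Derivation:
At Theta: gained [] -> total []
At Mu: gained ['W412T', 'A652Q'] -> total ['A652Q', 'W412T']
At Lambda: gained ['I650R', 'M733H', 'F250Y'] -> total ['A652Q', 'F250Y', 'I650R', 'M733H', 'W412T']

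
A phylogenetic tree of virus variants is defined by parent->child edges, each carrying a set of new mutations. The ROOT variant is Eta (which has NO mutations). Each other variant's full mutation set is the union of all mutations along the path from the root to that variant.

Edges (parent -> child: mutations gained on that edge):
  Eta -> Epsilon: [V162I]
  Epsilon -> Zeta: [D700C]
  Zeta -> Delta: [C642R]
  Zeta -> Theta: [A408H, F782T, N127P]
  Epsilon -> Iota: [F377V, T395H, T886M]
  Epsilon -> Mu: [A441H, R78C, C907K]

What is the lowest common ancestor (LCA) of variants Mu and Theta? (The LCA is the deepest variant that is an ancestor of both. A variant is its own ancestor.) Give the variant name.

Answer: Epsilon

Derivation:
Path from root to Mu: Eta -> Epsilon -> Mu
  ancestors of Mu: {Eta, Epsilon, Mu}
Path from root to Theta: Eta -> Epsilon -> Zeta -> Theta
  ancestors of Theta: {Eta, Epsilon, Zeta, Theta}
Common ancestors: {Eta, Epsilon}
Walk up from Theta: Theta (not in ancestors of Mu), Zeta (not in ancestors of Mu), Epsilon (in ancestors of Mu), Eta (in ancestors of Mu)
Deepest common ancestor (LCA) = Epsilon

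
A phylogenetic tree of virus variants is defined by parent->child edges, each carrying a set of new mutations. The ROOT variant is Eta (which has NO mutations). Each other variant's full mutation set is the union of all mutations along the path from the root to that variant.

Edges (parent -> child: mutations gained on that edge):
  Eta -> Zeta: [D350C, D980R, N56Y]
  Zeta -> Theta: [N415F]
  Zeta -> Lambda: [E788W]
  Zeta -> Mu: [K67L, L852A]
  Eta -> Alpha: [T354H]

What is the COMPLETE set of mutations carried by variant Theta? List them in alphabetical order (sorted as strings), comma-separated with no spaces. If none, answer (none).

At Eta: gained [] -> total []
At Zeta: gained ['D350C', 'D980R', 'N56Y'] -> total ['D350C', 'D980R', 'N56Y']
At Theta: gained ['N415F'] -> total ['D350C', 'D980R', 'N415F', 'N56Y']

Answer: D350C,D980R,N415F,N56Y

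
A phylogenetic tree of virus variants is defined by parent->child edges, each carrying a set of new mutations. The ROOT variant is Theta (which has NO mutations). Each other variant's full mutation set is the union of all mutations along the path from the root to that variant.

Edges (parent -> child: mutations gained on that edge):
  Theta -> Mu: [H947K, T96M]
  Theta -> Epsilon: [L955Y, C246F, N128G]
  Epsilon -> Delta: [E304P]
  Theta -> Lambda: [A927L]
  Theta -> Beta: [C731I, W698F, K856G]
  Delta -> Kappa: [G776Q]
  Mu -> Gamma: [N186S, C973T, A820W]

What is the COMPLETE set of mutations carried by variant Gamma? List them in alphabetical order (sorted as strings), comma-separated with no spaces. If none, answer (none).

Answer: A820W,C973T,H947K,N186S,T96M

Derivation:
At Theta: gained [] -> total []
At Mu: gained ['H947K', 'T96M'] -> total ['H947K', 'T96M']
At Gamma: gained ['N186S', 'C973T', 'A820W'] -> total ['A820W', 'C973T', 'H947K', 'N186S', 'T96M']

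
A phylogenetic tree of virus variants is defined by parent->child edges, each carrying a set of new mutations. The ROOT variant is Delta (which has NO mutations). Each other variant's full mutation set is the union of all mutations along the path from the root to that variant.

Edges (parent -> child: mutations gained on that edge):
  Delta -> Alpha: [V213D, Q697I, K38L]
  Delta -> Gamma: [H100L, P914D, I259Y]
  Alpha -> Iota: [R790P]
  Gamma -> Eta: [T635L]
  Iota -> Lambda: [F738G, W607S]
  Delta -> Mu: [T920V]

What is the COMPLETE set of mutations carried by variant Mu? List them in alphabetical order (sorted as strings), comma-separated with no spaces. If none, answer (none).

At Delta: gained [] -> total []
At Mu: gained ['T920V'] -> total ['T920V']

Answer: T920V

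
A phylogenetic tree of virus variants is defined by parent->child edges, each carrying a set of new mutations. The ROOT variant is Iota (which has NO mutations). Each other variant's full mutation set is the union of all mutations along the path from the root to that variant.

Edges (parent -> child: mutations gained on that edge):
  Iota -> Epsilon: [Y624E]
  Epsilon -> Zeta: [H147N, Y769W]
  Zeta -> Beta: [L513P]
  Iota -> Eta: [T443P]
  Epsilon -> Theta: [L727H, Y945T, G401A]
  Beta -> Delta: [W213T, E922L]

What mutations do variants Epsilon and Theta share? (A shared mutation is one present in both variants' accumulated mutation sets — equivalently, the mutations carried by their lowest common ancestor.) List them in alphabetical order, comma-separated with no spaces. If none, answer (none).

Answer: Y624E

Derivation:
Accumulating mutations along path to Epsilon:
  At Iota: gained [] -> total []
  At Epsilon: gained ['Y624E'] -> total ['Y624E']
Mutations(Epsilon) = ['Y624E']
Accumulating mutations along path to Theta:
  At Iota: gained [] -> total []
  At Epsilon: gained ['Y624E'] -> total ['Y624E']
  At Theta: gained ['L727H', 'Y945T', 'G401A'] -> total ['G401A', 'L727H', 'Y624E', 'Y945T']
Mutations(Theta) = ['G401A', 'L727H', 'Y624E', 'Y945T']
Intersection: ['Y624E'] ∩ ['G401A', 'L727H', 'Y624E', 'Y945T'] = ['Y624E']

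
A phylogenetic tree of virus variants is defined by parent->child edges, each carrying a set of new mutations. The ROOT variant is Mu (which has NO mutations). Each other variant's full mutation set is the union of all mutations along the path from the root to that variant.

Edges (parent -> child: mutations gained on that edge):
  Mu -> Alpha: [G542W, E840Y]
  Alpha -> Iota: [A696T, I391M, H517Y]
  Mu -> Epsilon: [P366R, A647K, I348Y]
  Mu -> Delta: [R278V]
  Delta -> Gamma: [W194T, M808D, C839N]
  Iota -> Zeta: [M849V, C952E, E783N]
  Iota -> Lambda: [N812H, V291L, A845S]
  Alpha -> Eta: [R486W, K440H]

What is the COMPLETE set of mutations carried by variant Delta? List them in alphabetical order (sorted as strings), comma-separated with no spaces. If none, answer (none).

Answer: R278V

Derivation:
At Mu: gained [] -> total []
At Delta: gained ['R278V'] -> total ['R278V']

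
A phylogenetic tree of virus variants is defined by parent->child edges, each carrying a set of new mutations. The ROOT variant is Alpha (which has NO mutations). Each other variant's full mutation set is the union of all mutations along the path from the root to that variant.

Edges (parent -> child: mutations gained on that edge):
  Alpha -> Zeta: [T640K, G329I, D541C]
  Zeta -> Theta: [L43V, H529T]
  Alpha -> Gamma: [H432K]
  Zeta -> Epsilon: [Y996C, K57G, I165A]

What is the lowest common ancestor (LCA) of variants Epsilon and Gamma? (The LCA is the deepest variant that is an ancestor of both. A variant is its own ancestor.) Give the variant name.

Path from root to Epsilon: Alpha -> Zeta -> Epsilon
  ancestors of Epsilon: {Alpha, Zeta, Epsilon}
Path from root to Gamma: Alpha -> Gamma
  ancestors of Gamma: {Alpha, Gamma}
Common ancestors: {Alpha}
Walk up from Gamma: Gamma (not in ancestors of Epsilon), Alpha (in ancestors of Epsilon)
Deepest common ancestor (LCA) = Alpha

Answer: Alpha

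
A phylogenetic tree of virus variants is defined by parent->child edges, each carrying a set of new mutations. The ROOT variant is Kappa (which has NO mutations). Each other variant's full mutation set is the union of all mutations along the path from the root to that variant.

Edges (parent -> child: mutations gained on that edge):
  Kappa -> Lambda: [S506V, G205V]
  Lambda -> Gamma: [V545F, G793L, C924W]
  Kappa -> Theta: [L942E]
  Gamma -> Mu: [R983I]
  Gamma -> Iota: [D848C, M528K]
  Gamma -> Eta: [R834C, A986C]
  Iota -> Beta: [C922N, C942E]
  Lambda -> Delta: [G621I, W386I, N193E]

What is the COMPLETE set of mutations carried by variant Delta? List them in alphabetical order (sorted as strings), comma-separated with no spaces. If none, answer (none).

At Kappa: gained [] -> total []
At Lambda: gained ['S506V', 'G205V'] -> total ['G205V', 'S506V']
At Delta: gained ['G621I', 'W386I', 'N193E'] -> total ['G205V', 'G621I', 'N193E', 'S506V', 'W386I']

Answer: G205V,G621I,N193E,S506V,W386I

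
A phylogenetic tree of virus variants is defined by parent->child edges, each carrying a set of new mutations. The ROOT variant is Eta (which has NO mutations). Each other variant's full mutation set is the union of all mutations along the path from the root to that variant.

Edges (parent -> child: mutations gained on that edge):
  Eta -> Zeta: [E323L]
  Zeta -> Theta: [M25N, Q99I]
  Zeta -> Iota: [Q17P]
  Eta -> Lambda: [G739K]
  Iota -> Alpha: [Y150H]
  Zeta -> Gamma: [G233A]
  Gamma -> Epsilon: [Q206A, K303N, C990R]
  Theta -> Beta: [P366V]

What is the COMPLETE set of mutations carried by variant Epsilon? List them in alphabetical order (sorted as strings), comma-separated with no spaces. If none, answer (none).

At Eta: gained [] -> total []
At Zeta: gained ['E323L'] -> total ['E323L']
At Gamma: gained ['G233A'] -> total ['E323L', 'G233A']
At Epsilon: gained ['Q206A', 'K303N', 'C990R'] -> total ['C990R', 'E323L', 'G233A', 'K303N', 'Q206A']

Answer: C990R,E323L,G233A,K303N,Q206A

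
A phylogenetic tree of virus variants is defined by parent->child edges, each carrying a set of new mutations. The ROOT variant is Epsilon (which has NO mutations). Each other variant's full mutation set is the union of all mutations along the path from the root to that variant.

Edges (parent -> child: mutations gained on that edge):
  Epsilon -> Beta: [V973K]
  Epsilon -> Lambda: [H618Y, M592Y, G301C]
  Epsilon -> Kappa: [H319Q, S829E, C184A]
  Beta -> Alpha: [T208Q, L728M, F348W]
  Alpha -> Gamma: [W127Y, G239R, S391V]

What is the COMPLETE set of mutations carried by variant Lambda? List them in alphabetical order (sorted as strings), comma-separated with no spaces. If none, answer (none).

At Epsilon: gained [] -> total []
At Lambda: gained ['H618Y', 'M592Y', 'G301C'] -> total ['G301C', 'H618Y', 'M592Y']

Answer: G301C,H618Y,M592Y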